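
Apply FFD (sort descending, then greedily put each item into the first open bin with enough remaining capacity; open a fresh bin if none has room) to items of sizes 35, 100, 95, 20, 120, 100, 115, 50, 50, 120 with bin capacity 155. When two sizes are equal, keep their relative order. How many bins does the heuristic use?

6

Sorted descending: 120, 120, 115, 100, 100, 95, 50, 50, 35, 20.
  120 → bin 1 (new)  [load 120/155]
  120 → bin 2 (new)  [load 120/155]
  115 → bin 3 (new)  [load 115/155]
  100 → bin 4 (new)  [load 100/155]
  100 → bin 5 (new)  [load 100/155]
  95 → bin 6 (new)  [load 95/155]
  50 → bin 4  [load 150/155]
  50 → bin 5  [load 150/155]
  35 → bin 1  [load 155/155]
  20 → bin 2  [load 140/155]
6 bins opened.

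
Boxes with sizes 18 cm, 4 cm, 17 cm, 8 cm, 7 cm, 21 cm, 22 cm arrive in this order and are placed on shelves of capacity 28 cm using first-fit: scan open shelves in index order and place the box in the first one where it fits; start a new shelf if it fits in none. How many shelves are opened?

  18 → shelf 1 (new)  [load 18/28]
  4 → shelf 1  [load 22/28]
  17 → shelf 2 (new)  [load 17/28]
  8 → shelf 2  [load 25/28]
  7 → shelf 3 (new)  [load 7/28]
  21 → shelf 3  [load 28/28]
  22 → shelf 4 (new)  [load 22/28]
4 shelves opened.

4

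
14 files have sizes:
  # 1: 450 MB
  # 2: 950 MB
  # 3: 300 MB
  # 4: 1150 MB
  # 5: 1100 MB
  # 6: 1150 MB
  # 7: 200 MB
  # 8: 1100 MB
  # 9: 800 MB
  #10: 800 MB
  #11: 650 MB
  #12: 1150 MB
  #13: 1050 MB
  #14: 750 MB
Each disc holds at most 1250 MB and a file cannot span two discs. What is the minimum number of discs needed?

Total = 1150 + 1150 + 1150 + 1100 + 1100 + 1050 + 950 + 800 + 800 + 750 + 650 + 450 + 300 + 200 = 11600 MB.
Lower bound: ⌈11600/1250⌉ = 10 discs.
Also, 11 files each exceed 625 MB, and no two of those can share a disc, so at least 11 discs are needed.
A packing using 11 discs:
  disc 1: 1150 = 1150
  disc 2: 1150 = 1150
  disc 3: 1150 = 1150
  disc 4: 1100 = 1100
  disc 5: 1100 = 1100
  disc 6: 1050 + 200 = 1250
  disc 7: 950 + 300 = 1250
  disc 8: 800 + 450 = 1250
  disc 9: 800 = 800
  disc 10: 750 = 750
  disc 11: 650 = 650
This matches the lower bound, so 11 is optimal.

11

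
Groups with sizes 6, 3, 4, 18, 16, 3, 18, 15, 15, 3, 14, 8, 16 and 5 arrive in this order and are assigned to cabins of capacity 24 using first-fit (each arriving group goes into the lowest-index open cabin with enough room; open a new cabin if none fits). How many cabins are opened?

  6 → cabin 1 (new)  [load 6/24]
  3 → cabin 1  [load 9/24]
  4 → cabin 1  [load 13/24]
  18 → cabin 2 (new)  [load 18/24]
  16 → cabin 3 (new)  [load 16/24]
  3 → cabin 1  [load 16/24]
  18 → cabin 4 (new)  [load 18/24]
  15 → cabin 5 (new)  [load 15/24]
  15 → cabin 6 (new)  [load 15/24]
  3 → cabin 1  [load 19/24]
  14 → cabin 7 (new)  [load 14/24]
  8 → cabin 3  [load 24/24]
  16 → cabin 8 (new)  [load 16/24]
  5 → cabin 1  [load 24/24]
8 cabins opened.

8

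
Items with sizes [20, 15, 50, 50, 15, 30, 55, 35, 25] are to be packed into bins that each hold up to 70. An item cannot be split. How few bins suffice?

5

Total = 55 + 50 + 50 + 35 + 30 + 25 + 20 + 15 + 15 = 295.
Lower bound: ⌈295/70⌉ = 5 bins.
A packing using 5 bins:
  bin 1: 55 + 15 = 70
  bin 2: 50 + 20 = 70
  bin 3: 50 + 15 = 65
  bin 4: 35 + 30 = 65
  bin 5: 25 = 25
This matches the lower bound, so 5 is optimal.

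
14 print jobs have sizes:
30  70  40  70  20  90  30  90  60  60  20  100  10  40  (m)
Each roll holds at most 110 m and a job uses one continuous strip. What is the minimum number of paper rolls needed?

7

Total = 100 + 90 + 90 + 70 + 70 + 60 + 60 + 40 + 40 + 30 + 30 + 20 + 20 + 10 = 730 m.
Lower bound: ⌈730/110⌉ = 7 paper rolls.
A packing using 7 paper rolls:
  roll 1: 100 + 10 = 110
  roll 2: 90 + 20 = 110
  roll 3: 90 + 20 = 110
  roll 4: 70 + 40 = 110
  roll 5: 70 + 40 = 110
  roll 6: 60 + 30 = 90
  roll 7: 60 + 30 = 90
This matches the lower bound, so 7 is optimal.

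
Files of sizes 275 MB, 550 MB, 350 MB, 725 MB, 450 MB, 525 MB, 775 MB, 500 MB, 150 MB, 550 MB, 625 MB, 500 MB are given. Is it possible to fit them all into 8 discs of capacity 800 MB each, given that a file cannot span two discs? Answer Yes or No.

Total = 5975 MB; ⌈5975/800⌉ = 8.
9 files each exceed half the capacity and cannot share a disc, forcing at least 9 discs.
At least 9 discs are required, but only 8 are allowed.

No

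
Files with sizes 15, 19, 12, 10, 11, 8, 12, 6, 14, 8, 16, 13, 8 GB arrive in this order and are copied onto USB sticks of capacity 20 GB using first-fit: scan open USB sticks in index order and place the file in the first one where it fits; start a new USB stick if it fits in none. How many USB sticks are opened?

9

  15 → USB stick 1 (new)  [load 15/20]
  19 → USB stick 2 (new)  [load 19/20]
  12 → USB stick 3 (new)  [load 12/20]
  10 → USB stick 4 (new)  [load 10/20]
  11 → USB stick 5 (new)  [load 11/20]
  8 → USB stick 3  [load 20/20]
  12 → USB stick 6 (new)  [load 12/20]
  6 → USB stick 4  [load 16/20]
  14 → USB stick 7 (new)  [load 14/20]
  8 → USB stick 5  [load 19/20]
  16 → USB stick 8 (new)  [load 16/20]
  13 → USB stick 9 (new)  [load 13/20]
  8 → USB stick 6  [load 20/20]
9 USB sticks opened.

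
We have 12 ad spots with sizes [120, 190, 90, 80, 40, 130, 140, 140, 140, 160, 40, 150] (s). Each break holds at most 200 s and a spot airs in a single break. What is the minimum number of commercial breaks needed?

9

Total = 190 + 160 + 150 + 140 + 140 + 140 + 130 + 120 + 90 + 80 + 40 + 40 = 1420 s.
Lower bound: ⌈1420/200⌉ = 8 commercial breaks.
A packing using 9 commercial breaks:
  break 1: 190 = 190
  break 2: 160 + 40 = 200
  break 3: 150 + 40 = 190
  break 4: 140 = 140
  break 5: 140 = 140
  break 6: 140 = 140
  break 7: 130 = 130
  break 8: 120 + 80 = 200
  break 9: 90 = 90
No arrangement into 8 commercial breaks stays within capacity, so 9 is optimal.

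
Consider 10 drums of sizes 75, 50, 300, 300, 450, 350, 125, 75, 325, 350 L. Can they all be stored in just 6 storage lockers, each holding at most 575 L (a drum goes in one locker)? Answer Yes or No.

Yes

A valid assignment using 6 storage lockers:
  locker 1: 450 + 125 = 575
  locker 2: 350 + 75 + 75 + 50 = 550
  locker 3: 350 = 350
  locker 4: 325 = 325
  locker 5: 300 = 300
  locker 6: 300 = 300
Every load is within 575 L, so 6 storage lockers suffice.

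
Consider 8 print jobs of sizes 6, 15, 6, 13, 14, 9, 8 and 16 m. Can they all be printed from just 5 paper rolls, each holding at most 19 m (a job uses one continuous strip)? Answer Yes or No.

No

Total = 87 m; ⌈87/19⌉ = 5.
The bound of 5 does not rule out 5, but exhaustive search shows no assignment into 5 paper rolls of capacity 19 m exists — the minimum is 6.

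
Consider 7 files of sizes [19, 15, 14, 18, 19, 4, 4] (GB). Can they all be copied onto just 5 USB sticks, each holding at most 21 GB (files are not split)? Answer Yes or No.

A valid assignment using 5 USB sticks:
  USB stick 1: 19 = 19
  USB stick 2: 19 = 19
  USB stick 3: 18 = 18
  USB stick 4: 15 + 4 = 19
  USB stick 5: 14 + 4 = 18
Every load is within 21 GB, so 5 USB sticks suffice.

Yes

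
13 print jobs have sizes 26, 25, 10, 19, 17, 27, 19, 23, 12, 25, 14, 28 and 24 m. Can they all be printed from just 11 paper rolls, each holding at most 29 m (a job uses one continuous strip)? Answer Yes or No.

Yes

A valid assignment using 11 paper rolls:
  roll 1: 28 = 28
  roll 2: 27 = 27
  roll 3: 26 = 26
  roll 4: 25 = 25
  roll 5: 25 = 25
  roll 6: 24 = 24
  roll 7: 23 = 23
  roll 8: 19 + 10 = 29
  roll 9: 19 = 19
  roll 10: 17 + 12 = 29
  roll 11: 14 = 14
Every load is within 29 m, so 11 paper rolls suffice.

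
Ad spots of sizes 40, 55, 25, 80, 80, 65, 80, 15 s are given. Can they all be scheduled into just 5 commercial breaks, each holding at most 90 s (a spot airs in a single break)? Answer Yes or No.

Total = 440 s; ⌈440/90⌉ = 5.
The bound of 5 does not rule out 5, but exhaustive search shows no assignment into 5 commercial breaks of capacity 90 s exists — the minimum is 6.

No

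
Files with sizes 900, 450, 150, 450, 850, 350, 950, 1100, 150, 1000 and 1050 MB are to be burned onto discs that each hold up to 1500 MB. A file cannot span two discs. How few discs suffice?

6

Total = 1100 + 1050 + 1000 + 950 + 900 + 850 + 450 + 450 + 350 + 150 + 150 = 7400 MB.
Lower bound: ⌈7400/1500⌉ = 5 discs.
Also, 6 files each exceed 750 MB, and no two of those can share a disc, so at least 6 discs are needed.
A packing using 6 discs:
  disc 1: 1100 + 350 = 1450
  disc 2: 1050 + 450 = 1500
  disc 3: 1000 + 450 = 1450
  disc 4: 950 + 150 + 150 = 1250
  disc 5: 900 = 900
  disc 6: 850 = 850
This matches the lower bound, so 6 is optimal.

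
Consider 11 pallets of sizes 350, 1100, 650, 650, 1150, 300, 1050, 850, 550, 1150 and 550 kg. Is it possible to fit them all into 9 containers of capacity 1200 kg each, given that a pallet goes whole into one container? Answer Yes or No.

Yes

A valid assignment using 8 containers:
  container 1: 1150 = 1150
  container 2: 1150 = 1150
  container 3: 1100 = 1100
  container 4: 1050 = 1050
  container 5: 850 + 350 = 1200
  container 6: 650 + 550 = 1200
  container 7: 650 + 550 = 1200
  container 8: 300 = 300
That uses only 8 ≤ 9, so 9 containers are enough.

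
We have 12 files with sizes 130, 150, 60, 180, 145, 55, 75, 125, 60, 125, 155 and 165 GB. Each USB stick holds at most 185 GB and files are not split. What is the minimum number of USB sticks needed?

Total = 180 + 165 + 155 + 150 + 145 + 130 + 125 + 125 + 75 + 60 + 60 + 55 = 1425 GB.
Lower bound: ⌈1425/185⌉ = 8 USB sticks.
A packing using 9 USB sticks:
  USB stick 1: 180 = 180
  USB stick 2: 165 = 165
  USB stick 3: 155 = 155
  USB stick 4: 150 = 150
  USB stick 5: 145 = 145
  USB stick 6: 130 + 55 = 185
  USB stick 7: 125 + 60 = 185
  USB stick 8: 125 + 60 = 185
  USB stick 9: 75 = 75
No arrangement into 8 USB sticks stays within capacity, so 9 is optimal.

9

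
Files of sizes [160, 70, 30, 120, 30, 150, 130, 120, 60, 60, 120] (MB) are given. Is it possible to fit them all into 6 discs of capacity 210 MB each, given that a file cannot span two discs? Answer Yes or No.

Yes

A valid assignment using 6 discs:
  disc 1: 160 + 30 = 190
  disc 2: 150 + 60 = 210
  disc 3: 130 + 70 = 200
  disc 4: 120 + 60 + 30 = 210
  disc 5: 120 = 120
  disc 6: 120 = 120
Every load is within 210 MB, so 6 discs suffice.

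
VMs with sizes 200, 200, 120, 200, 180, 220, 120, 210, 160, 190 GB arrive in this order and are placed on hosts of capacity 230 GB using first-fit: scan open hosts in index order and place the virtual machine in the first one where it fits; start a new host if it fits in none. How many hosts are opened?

10

  200 → host 1 (new)  [load 200/230]
  200 → host 2 (new)  [load 200/230]
  120 → host 3 (new)  [load 120/230]
  200 → host 4 (new)  [load 200/230]
  180 → host 5 (new)  [load 180/230]
  220 → host 6 (new)  [load 220/230]
  120 → host 7 (new)  [load 120/230]
  210 → host 8 (new)  [load 210/230]
  160 → host 9 (new)  [load 160/230]
  190 → host 10 (new)  [load 190/230]
10 hosts opened.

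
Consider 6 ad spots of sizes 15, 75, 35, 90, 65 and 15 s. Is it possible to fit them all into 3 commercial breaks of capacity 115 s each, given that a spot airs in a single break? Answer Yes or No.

A valid assignment using 3 commercial breaks:
  break 1: 90 + 15 = 105
  break 2: 75 + 35 = 110
  break 3: 65 + 15 = 80
Every load is within 115 s, so 3 commercial breaks suffice.

Yes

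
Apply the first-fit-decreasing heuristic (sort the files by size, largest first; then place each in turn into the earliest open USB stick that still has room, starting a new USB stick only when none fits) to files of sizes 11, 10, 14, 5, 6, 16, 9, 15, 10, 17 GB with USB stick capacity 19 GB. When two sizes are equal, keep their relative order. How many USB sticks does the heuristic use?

Sorted descending: 17, 16, 15, 14, 11, 10, 10, 9, 6, 5.
  17 → USB stick 1 (new)  [load 17/19]
  16 → USB stick 2 (new)  [load 16/19]
  15 → USB stick 3 (new)  [load 15/19]
  14 → USB stick 4 (new)  [load 14/19]
  11 → USB stick 5 (new)  [load 11/19]
  10 → USB stick 6 (new)  [load 10/19]
  10 → USB stick 7 (new)  [load 10/19]
  9 → USB stick 6  [load 19/19]
  6 → USB stick 5  [load 17/19]
  5 → USB stick 4  [load 19/19]
7 USB sticks opened.

7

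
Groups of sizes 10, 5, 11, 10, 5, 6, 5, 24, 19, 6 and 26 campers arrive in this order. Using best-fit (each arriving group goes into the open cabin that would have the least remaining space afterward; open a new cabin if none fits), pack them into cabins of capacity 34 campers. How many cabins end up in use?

  10 → cabin 1 (new)  [load 10/34]
  5 → cabin 1  [load 15/34]
  11 → cabin 1  [load 26/34]
  10 → cabin 2 (new)  [load 10/34]
  5 → cabin 1  [load 31/34]
  6 → cabin 2  [load 16/34]
  5 → cabin 2  [load 21/34]
  24 → cabin 3 (new)  [load 24/34]
  19 → cabin 4 (new)  [load 19/34]
  6 → cabin 3  [load 30/34]
  26 → cabin 5 (new)  [load 26/34]
5 cabins opened.

5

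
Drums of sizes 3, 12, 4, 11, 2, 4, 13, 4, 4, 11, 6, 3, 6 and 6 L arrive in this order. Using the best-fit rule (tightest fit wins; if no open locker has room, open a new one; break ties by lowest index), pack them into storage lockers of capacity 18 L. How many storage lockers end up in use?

  3 → locker 1 (new)  [load 3/18]
  12 → locker 1  [load 15/18]
  4 → locker 2 (new)  [load 4/18]
  11 → locker 2  [load 15/18]
  2 → locker 1  [load 17/18]
  4 → locker 3 (new)  [load 4/18]
  13 → locker 3  [load 17/18]
  4 → locker 4 (new)  [load 4/18]
  4 → locker 4  [load 8/18]
  11 → locker 5 (new)  [load 11/18]
  6 → locker 5  [load 17/18]
  3 → locker 2  [load 18/18]
  6 → locker 4  [load 14/18]
  6 → locker 6 (new)  [load 6/18]
6 storage lockers opened.

6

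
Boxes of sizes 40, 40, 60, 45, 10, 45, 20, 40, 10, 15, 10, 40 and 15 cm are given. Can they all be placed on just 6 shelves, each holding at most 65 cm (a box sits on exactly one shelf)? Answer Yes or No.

Total = 390 cm; ⌈390/65⌉ = 6.
7 boxes each exceed half the capacity and cannot share a shelf, forcing at least 7 shelves.
At least 7 shelves are required, but only 6 are allowed.

No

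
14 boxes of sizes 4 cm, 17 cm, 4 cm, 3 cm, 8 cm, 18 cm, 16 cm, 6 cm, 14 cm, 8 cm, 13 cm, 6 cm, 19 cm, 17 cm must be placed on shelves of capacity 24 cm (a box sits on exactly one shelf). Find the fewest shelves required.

7

Total = 19 + 18 + 17 + 17 + 16 + 14 + 13 + 8 + 8 + 6 + 6 + 4 + 4 + 3 = 153 cm.
Lower bound: ⌈153/24⌉ = 7 shelves.
A packing using 7 shelves:
  shelf 1: 19 + 4 = 23
  shelf 2: 18 + 6 = 24
  shelf 3: 17 + 6 = 23
  shelf 4: 17 + 4 + 3 = 24
  shelf 5: 16 + 8 = 24
  shelf 6: 14 + 8 = 22
  shelf 7: 13 = 13
This matches the lower bound, so 7 is optimal.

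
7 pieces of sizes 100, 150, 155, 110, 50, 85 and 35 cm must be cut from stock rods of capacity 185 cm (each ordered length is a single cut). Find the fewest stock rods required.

4

Total = 155 + 150 + 110 + 100 + 85 + 50 + 35 = 685 cm.
Lower bound: ⌈685/185⌉ = 4 stock rods.
A packing using 4 stock rods:
  stock rod 1: 155 = 155
  stock rod 2: 150 + 35 = 185
  stock rod 3: 110 + 50 = 160
  stock rod 4: 100 + 85 = 185
This matches the lower bound, so 4 is optimal.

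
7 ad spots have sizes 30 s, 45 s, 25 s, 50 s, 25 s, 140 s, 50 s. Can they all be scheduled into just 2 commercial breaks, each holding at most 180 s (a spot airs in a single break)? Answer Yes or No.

No

Total = 365 s; ⌈365/180⌉ = 3.
At least 3 commercial breaks are required, but only 2 are allowed.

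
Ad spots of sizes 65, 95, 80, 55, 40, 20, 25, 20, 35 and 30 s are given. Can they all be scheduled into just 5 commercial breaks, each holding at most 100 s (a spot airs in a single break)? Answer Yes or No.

A valid assignment using 5 commercial breaks:
  break 1: 95 = 95
  break 2: 80 + 20 = 100
  break 3: 65 + 35 = 100
  break 4: 55 + 40 = 95
  break 5: 30 + 25 + 20 = 75
Every load is within 100 s, so 5 commercial breaks suffice.

Yes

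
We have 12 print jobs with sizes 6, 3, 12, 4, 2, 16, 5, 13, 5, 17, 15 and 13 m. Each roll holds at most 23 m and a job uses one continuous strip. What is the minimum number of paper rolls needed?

Total = 17 + 16 + 15 + 13 + 13 + 12 + 6 + 5 + 5 + 4 + 3 + 2 = 111 m.
Lower bound: ⌈111/23⌉ = 5 paper rolls.
Also, 6 print jobs each exceed 23/2 m, and no two of those can share a roll, so at least 6 paper rolls are needed.
A packing using 6 paper rolls:
  roll 1: 17 + 6 = 23
  roll 2: 16 + 5 + 2 = 23
  roll 3: 15 + 5 + 3 = 23
  roll 4: 13 + 4 = 17
  roll 5: 13 = 13
  roll 6: 12 = 12
This matches the lower bound, so 6 is optimal.

6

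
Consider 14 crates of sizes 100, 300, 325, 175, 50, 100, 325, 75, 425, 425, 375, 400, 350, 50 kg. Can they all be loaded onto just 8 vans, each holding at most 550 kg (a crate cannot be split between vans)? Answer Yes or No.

A valid assignment using 8 vans:
  van 1: 425 + 100 = 525
  van 2: 425 + 100 = 525
  van 3: 400 + 75 + 50 = 525
  van 4: 375 + 175 = 550
  van 5: 350 + 50 = 400
  van 6: 325 = 325
  van 7: 325 = 325
  van 8: 300 = 300
Every load is within 550 kg, so 8 vans suffice.

Yes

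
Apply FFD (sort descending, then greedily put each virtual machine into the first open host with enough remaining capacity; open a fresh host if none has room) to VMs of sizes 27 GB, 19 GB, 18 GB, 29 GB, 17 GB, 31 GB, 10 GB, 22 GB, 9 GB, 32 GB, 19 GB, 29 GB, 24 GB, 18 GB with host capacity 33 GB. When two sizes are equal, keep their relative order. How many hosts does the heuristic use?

Sorted descending: 32, 31, 29, 29, 27, 24, 22, 19, 19, 18, 18, 17, 10, 9.
  32 → host 1 (new)  [load 32/33]
  31 → host 2 (new)  [load 31/33]
  29 → host 3 (new)  [load 29/33]
  29 → host 4 (new)  [load 29/33]
  27 → host 5 (new)  [load 27/33]
  24 → host 6 (new)  [load 24/33]
  22 → host 7 (new)  [load 22/33]
  19 → host 8 (new)  [load 19/33]
  19 → host 9 (new)  [load 19/33]
  18 → host 10 (new)  [load 18/33]
  18 → host 11 (new)  [load 18/33]
  17 → host 12 (new)  [load 17/33]
  10 → host 7  [load 32/33]
  9 → host 6  [load 33/33]
12 hosts opened.

12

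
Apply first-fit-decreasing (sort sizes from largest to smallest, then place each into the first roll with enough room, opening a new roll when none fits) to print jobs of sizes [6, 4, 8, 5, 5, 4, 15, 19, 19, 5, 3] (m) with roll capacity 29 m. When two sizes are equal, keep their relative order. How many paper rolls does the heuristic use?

4

Sorted descending: 19, 19, 15, 8, 6, 5, 5, 5, 4, 4, 3.
  19 → roll 1 (new)  [load 19/29]
  19 → roll 2 (new)  [load 19/29]
  15 → roll 3 (new)  [load 15/29]
  8 → roll 1  [load 27/29]
  6 → roll 2  [load 25/29]
  5 → roll 3  [load 20/29]
  5 → roll 3  [load 25/29]
  5 → roll 4 (new)  [load 5/29]
  4 → roll 2  [load 29/29]
  4 → roll 3  [load 29/29]
  3 → roll 4  [load 8/29]
4 paper rolls opened.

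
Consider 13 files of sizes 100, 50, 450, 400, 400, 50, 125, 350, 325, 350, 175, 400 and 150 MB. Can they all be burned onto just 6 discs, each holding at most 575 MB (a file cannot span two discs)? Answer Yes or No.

Total = 3325 MB; ⌈3325/575⌉ = 6.
7 files each exceed half the capacity and cannot share a disc, forcing at least 7 discs.
At least 7 discs are required, but only 6 are allowed.

No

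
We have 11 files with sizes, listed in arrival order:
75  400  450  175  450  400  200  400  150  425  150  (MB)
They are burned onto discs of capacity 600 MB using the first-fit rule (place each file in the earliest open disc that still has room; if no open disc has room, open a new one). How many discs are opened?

6

  75 → disc 1 (new)  [load 75/600]
  400 → disc 1  [load 475/600]
  450 → disc 2 (new)  [load 450/600]
  175 → disc 3 (new)  [load 175/600]
  450 → disc 4 (new)  [load 450/600]
  400 → disc 3  [load 575/600]
  200 → disc 5 (new)  [load 200/600]
  400 → disc 5  [load 600/600]
  150 → disc 2  [load 600/600]
  425 → disc 6 (new)  [load 425/600]
  150 → disc 4  [load 600/600]
6 discs opened.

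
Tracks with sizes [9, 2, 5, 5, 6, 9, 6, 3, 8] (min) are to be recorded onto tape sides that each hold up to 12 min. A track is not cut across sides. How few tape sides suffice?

5

Total = 9 + 9 + 8 + 6 + 6 + 5 + 5 + 3 + 2 = 53 min.
Lower bound: ⌈53/12⌉ = 5 tape sides.
A packing using 5 tape sides:
  side 1: 9 + 3 = 12
  side 2: 9 + 2 = 11
  side 3: 8 = 8
  side 4: 6 + 6 = 12
  side 5: 5 + 5 = 10
This matches the lower bound, so 5 is optimal.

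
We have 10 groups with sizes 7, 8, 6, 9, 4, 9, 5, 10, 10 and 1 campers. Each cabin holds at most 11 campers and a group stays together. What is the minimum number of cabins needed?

7

Total = 10 + 10 + 9 + 9 + 8 + 7 + 6 + 5 + 4 + 1 = 69 campers.
Lower bound: ⌈69/11⌉ = 7 cabins.
A packing using 7 cabins:
  cabin 1: 10 + 1 = 11
  cabin 2: 10 = 10
  cabin 3: 9 = 9
  cabin 4: 9 = 9
  cabin 5: 8 = 8
  cabin 6: 7 + 4 = 11
  cabin 7: 6 + 5 = 11
This matches the lower bound, so 7 is optimal.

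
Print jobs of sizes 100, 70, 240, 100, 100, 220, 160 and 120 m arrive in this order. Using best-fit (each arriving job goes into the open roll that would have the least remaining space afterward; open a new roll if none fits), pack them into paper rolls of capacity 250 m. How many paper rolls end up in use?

  100 → roll 1 (new)  [load 100/250]
  70 → roll 1  [load 170/250]
  240 → roll 2 (new)  [load 240/250]
  100 → roll 3 (new)  [load 100/250]
  100 → roll 3  [load 200/250]
  220 → roll 4 (new)  [load 220/250]
  160 → roll 5 (new)  [load 160/250]
  120 → roll 6 (new)  [load 120/250]
6 paper rolls opened.

6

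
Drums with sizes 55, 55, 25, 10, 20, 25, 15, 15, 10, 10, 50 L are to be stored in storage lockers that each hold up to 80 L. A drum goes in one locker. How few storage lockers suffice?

Total = 55 + 55 + 50 + 25 + 25 + 20 + 15 + 15 + 10 + 10 + 10 = 290 L.
Lower bound: ⌈290/80⌉ = 4 storage lockers.
A packing using 4 storage lockers:
  locker 1: 55 + 25 = 80
  locker 2: 55 + 25 = 80
  locker 3: 50 + 20 + 10 = 80
  locker 4: 15 + 15 + 10 + 10 = 50
This matches the lower bound, so 4 is optimal.

4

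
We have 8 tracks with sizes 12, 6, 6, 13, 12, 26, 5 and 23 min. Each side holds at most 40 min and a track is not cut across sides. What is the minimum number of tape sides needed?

Total = 26 + 23 + 13 + 12 + 12 + 6 + 6 + 5 = 103 min.
Lower bound: ⌈103/40⌉ = 3 tape sides.
A packing using 3 tape sides:
  side 1: 26 + 13 = 39
  side 2: 23 + 12 + 5 = 40
  side 3: 12 + 6 + 6 = 24
This matches the lower bound, so 3 is optimal.

3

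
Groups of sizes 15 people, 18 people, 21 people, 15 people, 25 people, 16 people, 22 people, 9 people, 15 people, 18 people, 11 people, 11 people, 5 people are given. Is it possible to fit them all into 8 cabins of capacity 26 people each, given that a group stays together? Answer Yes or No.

Total = 201 people; ⌈201/26⌉ = 8.
9 groups each exceed half the capacity and cannot share a cabin, forcing at least 9 cabins.
At least 9 cabins are required, but only 8 are allowed.

No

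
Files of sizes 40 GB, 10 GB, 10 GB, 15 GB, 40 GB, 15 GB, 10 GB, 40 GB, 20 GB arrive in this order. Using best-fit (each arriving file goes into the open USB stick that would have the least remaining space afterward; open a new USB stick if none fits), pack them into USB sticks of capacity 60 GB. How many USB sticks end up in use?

  40 → USB stick 1 (new)  [load 40/60]
  10 → USB stick 1  [load 50/60]
  10 → USB stick 1  [load 60/60]
  15 → USB stick 2 (new)  [load 15/60]
  40 → USB stick 2  [load 55/60]
  15 → USB stick 3 (new)  [load 15/60]
  10 → USB stick 3  [load 25/60]
  40 → USB stick 4 (new)  [load 40/60]
  20 → USB stick 4  [load 60/60]
4 USB sticks opened.

4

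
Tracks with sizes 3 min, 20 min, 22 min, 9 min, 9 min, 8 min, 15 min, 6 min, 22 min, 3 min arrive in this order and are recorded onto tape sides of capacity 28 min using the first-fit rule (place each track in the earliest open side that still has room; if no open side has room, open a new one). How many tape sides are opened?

  3 → side 1 (new)  [load 3/28]
  20 → side 1  [load 23/28]
  22 → side 2 (new)  [load 22/28]
  9 → side 3 (new)  [load 9/28]
  9 → side 3  [load 18/28]
  8 → side 3  [load 26/28]
  15 → side 4 (new)  [load 15/28]
  6 → side 2  [load 28/28]
  22 → side 5 (new)  [load 22/28]
  3 → side 1  [load 26/28]
5 tape sides opened.

5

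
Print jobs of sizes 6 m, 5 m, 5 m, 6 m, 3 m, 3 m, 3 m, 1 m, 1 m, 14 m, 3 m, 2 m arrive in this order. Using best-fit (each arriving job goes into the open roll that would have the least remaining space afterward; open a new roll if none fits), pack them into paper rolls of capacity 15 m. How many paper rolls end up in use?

  6 → roll 1 (new)  [load 6/15]
  5 → roll 1  [load 11/15]
  5 → roll 2 (new)  [load 5/15]
  6 → roll 2  [load 11/15]
  3 → roll 1  [load 14/15]
  3 → roll 2  [load 14/15]
  3 → roll 3 (new)  [load 3/15]
  1 → roll 1  [load 15/15]
  1 → roll 2  [load 15/15]
  14 → roll 4 (new)  [load 14/15]
  3 → roll 3  [load 6/15]
  2 → roll 3  [load 8/15]
4 paper rolls opened.

4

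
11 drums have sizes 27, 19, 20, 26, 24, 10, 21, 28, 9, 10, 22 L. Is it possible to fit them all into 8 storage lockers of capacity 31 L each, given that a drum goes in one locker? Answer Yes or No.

Yes

A valid assignment using 8 storage lockers:
  locker 1: 28 = 28
  locker 2: 27 = 27
  locker 3: 26 = 26
  locker 4: 24 = 24
  locker 5: 22 + 9 = 31
  locker 6: 21 + 10 = 31
  locker 7: 20 + 10 = 30
  locker 8: 19 = 19
Every load is within 31 L, so 8 storage lockers suffice.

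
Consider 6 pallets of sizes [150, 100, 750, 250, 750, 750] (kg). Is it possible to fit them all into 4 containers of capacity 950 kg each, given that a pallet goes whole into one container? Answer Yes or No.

Yes

A valid assignment using 4 containers:
  container 1: 750 + 150 = 900
  container 2: 750 + 100 = 850
  container 3: 750 = 750
  container 4: 250 = 250
Every load is within 950 kg, so 4 containers suffice.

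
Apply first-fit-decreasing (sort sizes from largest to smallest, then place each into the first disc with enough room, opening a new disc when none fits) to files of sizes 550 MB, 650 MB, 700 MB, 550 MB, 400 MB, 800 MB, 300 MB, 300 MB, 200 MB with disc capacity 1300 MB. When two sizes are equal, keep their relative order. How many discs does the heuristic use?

Sorted descending: 800, 700, 650, 550, 550, 400, 300, 300, 200.
  800 → disc 1 (new)  [load 800/1300]
  700 → disc 2 (new)  [load 700/1300]
  650 → disc 3 (new)  [load 650/1300]
  550 → disc 2  [load 1250/1300]
  550 → disc 3  [load 1200/1300]
  400 → disc 1  [load 1200/1300]
  300 → disc 4 (new)  [load 300/1300]
  300 → disc 4  [load 600/1300]
  200 → disc 4  [load 800/1300]
4 discs opened.

4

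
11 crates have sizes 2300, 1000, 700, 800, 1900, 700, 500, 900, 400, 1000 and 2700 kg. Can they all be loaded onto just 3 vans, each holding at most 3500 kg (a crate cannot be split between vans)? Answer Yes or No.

Total = 12900 kg; ⌈12900/3500⌉ = 4.
At least 4 vans are required, but only 3 are allowed.

No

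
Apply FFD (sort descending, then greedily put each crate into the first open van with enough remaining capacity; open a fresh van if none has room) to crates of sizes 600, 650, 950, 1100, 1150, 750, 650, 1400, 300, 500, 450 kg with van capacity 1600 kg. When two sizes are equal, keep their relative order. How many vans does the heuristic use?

Sorted descending: 1400, 1150, 1100, 950, 750, 650, 650, 600, 500, 450, 300.
  1400 → van 1 (new)  [load 1400/1600]
  1150 → van 2 (new)  [load 1150/1600]
  1100 → van 3 (new)  [load 1100/1600]
  950 → van 4 (new)  [load 950/1600]
  750 → van 5 (new)  [load 750/1600]
  650 → van 4  [load 1600/1600]
  650 → van 5  [load 1400/1600]
  600 → van 6 (new)  [load 600/1600]
  500 → van 3  [load 1600/1600]
  450 → van 2  [load 1600/1600]
  300 → van 6  [load 900/1600]
6 vans opened.

6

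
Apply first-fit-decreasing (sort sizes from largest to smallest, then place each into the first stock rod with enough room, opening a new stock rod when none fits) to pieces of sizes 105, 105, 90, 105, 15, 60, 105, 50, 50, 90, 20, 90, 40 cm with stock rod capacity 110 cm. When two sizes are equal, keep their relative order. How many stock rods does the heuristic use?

Sorted descending: 105, 105, 105, 105, 90, 90, 90, 60, 50, 50, 40, 20, 15.
  105 → stock rod 1 (new)  [load 105/110]
  105 → stock rod 2 (new)  [load 105/110]
  105 → stock rod 3 (new)  [load 105/110]
  105 → stock rod 4 (new)  [load 105/110]
  90 → stock rod 5 (new)  [load 90/110]
  90 → stock rod 6 (new)  [load 90/110]
  90 → stock rod 7 (new)  [load 90/110]
  60 → stock rod 8 (new)  [load 60/110]
  50 → stock rod 8  [load 110/110]
  50 → stock rod 9 (new)  [load 50/110]
  40 → stock rod 9  [load 90/110]
  20 → stock rod 5  [load 110/110]
  15 → stock rod 6  [load 105/110]
9 stock rods opened.

9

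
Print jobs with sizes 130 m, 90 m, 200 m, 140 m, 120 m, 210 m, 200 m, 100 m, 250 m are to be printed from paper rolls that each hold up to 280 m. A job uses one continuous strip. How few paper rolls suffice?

7

Total = 250 + 210 + 200 + 200 + 140 + 130 + 120 + 100 + 90 = 1440 m.
Lower bound: ⌈1440/280⌉ = 6 paper rolls.
A packing using 7 paper rolls:
  roll 1: 250 = 250
  roll 2: 210 = 210
  roll 3: 200 = 200
  roll 4: 200 = 200
  roll 5: 140 + 130 = 270
  roll 6: 120 + 100 = 220
  roll 7: 90 = 90
No arrangement into 6 paper rolls stays within capacity, so 7 is optimal.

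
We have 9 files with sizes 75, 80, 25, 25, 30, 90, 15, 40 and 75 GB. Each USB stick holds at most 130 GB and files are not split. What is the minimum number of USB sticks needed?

Total = 90 + 80 + 75 + 75 + 40 + 30 + 25 + 25 + 15 = 455 GB.
Lower bound: ⌈455/130⌉ = 4 USB sticks.
A packing using 4 USB sticks:
  USB stick 1: 90 + 40 = 130
  USB stick 2: 80 + 30 + 15 = 125
  USB stick 3: 75 + 25 + 25 = 125
  USB stick 4: 75 = 75
This matches the lower bound, so 4 is optimal.

4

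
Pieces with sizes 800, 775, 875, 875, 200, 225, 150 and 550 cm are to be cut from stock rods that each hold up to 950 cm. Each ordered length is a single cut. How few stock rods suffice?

Total = 875 + 875 + 800 + 775 + 550 + 225 + 200 + 150 = 4450 cm.
Lower bound: ⌈4450/950⌉ = 5 stock rods.
A packing using 6 stock rods:
  stock rod 1: 875 = 875
  stock rod 2: 875 = 875
  stock rod 3: 800 + 150 = 950
  stock rod 4: 775 = 775
  stock rod 5: 550 + 225 = 775
  stock rod 6: 200 = 200
No arrangement into 5 stock rods stays within capacity, so 6 is optimal.

6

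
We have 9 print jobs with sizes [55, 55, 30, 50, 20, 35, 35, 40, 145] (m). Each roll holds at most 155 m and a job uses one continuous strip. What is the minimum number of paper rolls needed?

Total = 145 + 55 + 55 + 50 + 40 + 35 + 35 + 30 + 20 = 465 m.
Lower bound: ⌈465/155⌉ = 3 paper rolls.
A packing using 4 paper rolls:
  roll 1: 145 = 145
  roll 2: 55 + 55 + 40 = 150
  roll 3: 50 + 35 + 35 + 30 = 150
  roll 4: 20 = 20
No arrangement into 3 paper rolls stays within capacity, so 4 is optimal.

4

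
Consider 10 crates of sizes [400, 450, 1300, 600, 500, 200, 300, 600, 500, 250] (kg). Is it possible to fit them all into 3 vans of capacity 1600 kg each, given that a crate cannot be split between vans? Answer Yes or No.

No

Total = 5100 kg; ⌈5100/1600⌉ = 4.
At least 4 vans are required, but only 3 are allowed.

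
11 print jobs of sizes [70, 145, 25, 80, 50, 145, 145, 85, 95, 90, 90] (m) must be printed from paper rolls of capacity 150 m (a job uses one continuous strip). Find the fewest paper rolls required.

8

Total = 145 + 145 + 145 + 95 + 90 + 90 + 85 + 80 + 70 + 50 + 25 = 1020 m.
Lower bound: ⌈1020/150⌉ = 7 paper rolls.
Also, 8 print jobs each exceed 75 m, and no two of those can share a roll, so at least 8 paper rolls are needed.
A packing using 8 paper rolls:
  roll 1: 145 = 145
  roll 2: 145 = 145
  roll 3: 145 = 145
  roll 4: 95 + 50 = 145
  roll 5: 90 + 25 = 115
  roll 6: 90 = 90
  roll 7: 85 = 85
  roll 8: 80 + 70 = 150
This matches the lower bound, so 8 is optimal.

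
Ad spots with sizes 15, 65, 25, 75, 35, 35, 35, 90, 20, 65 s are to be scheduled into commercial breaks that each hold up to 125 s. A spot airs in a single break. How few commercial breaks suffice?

Total = 90 + 75 + 65 + 65 + 35 + 35 + 35 + 25 + 20 + 15 = 460 s.
Lower bound: ⌈460/125⌉ = 4 commercial breaks.
A packing using 4 commercial breaks:
  break 1: 90 + 35 = 125
  break 2: 75 + 35 + 15 = 125
  break 3: 65 + 35 + 25 = 125
  break 4: 65 + 20 = 85
This matches the lower bound, so 4 is optimal.

4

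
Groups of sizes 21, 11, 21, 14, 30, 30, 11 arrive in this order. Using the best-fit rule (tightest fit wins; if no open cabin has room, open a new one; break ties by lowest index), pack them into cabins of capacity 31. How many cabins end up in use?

6

  21 → cabin 1 (new)  [load 21/31]
  11 → cabin 2 (new)  [load 11/31]
  21 → cabin 3 (new)  [load 21/31]
  14 → cabin 2  [load 25/31]
  30 → cabin 4 (new)  [load 30/31]
  30 → cabin 5 (new)  [load 30/31]
  11 → cabin 6 (new)  [load 11/31]
6 cabins opened.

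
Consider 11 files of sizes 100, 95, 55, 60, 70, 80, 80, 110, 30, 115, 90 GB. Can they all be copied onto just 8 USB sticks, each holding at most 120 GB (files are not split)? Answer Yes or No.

Total = 885 GB; ⌈885/120⌉ = 8.
The bound of 8 does not rule out 8, but exhaustive search shows no assignment into 8 USB sticks of capacity 120 GB exists — the minimum is 9.

No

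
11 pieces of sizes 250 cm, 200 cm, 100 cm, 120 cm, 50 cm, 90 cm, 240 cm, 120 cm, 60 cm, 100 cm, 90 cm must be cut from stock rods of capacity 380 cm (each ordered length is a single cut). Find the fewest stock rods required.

4

Total = 250 + 240 + 200 + 120 + 120 + 100 + 100 + 90 + 90 + 60 + 50 = 1420 cm.
Lower bound: ⌈1420/380⌉ = 4 stock rods.
A packing using 4 stock rods:
  stock rod 1: 250 + 120 = 370
  stock rod 2: 240 + 120 = 360
  stock rod 3: 200 + 100 + 60 = 360
  stock rod 4: 100 + 90 + 90 + 50 = 330
This matches the lower bound, so 4 is optimal.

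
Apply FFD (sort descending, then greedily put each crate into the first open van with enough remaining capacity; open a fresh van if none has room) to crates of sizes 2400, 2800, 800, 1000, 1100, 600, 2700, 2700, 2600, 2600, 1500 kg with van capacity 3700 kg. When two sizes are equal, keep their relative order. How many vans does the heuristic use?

7

Sorted descending: 2800, 2700, 2700, 2600, 2600, 2400, 1500, 1100, 1000, 800, 600.
  2800 → van 1 (new)  [load 2800/3700]
  2700 → van 2 (new)  [load 2700/3700]
  2700 → van 3 (new)  [load 2700/3700]
  2600 → van 4 (new)  [load 2600/3700]
  2600 → van 5 (new)  [load 2600/3700]
  2400 → van 6 (new)  [load 2400/3700]
  1500 → van 7 (new)  [load 1500/3700]
  1100 → van 4  [load 3700/3700]
  1000 → van 2  [load 3700/3700]
  800 → van 1  [load 3600/3700]
  600 → van 3  [load 3300/3700]
7 vans opened.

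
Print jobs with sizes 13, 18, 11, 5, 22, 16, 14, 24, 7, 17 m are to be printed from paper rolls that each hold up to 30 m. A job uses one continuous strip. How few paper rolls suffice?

Total = 24 + 22 + 18 + 17 + 16 + 14 + 13 + 11 + 7 + 5 = 147 m.
Lower bound: ⌈147/30⌉ = 5 paper rolls.
A packing using 5 paper rolls:
  roll 1: 24 + 5 = 29
  roll 2: 22 + 7 = 29
  roll 3: 18 + 11 = 29
  roll 4: 17 + 13 = 30
  roll 5: 16 + 14 = 30
This matches the lower bound, so 5 is optimal.

5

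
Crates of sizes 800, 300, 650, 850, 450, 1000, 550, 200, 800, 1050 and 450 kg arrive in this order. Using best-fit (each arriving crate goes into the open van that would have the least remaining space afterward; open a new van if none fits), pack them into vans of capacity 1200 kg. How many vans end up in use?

  800 → van 1 (new)  [load 800/1200]
  300 → van 1  [load 1100/1200]
  650 → van 2 (new)  [load 650/1200]
  850 → van 3 (new)  [load 850/1200]
  450 → van 2  [load 1100/1200]
  1000 → van 4 (new)  [load 1000/1200]
  550 → van 5 (new)  [load 550/1200]
  200 → van 4  [load 1200/1200]
  800 → van 6 (new)  [load 800/1200]
  1050 → van 7 (new)  [load 1050/1200]
  450 → van 5  [load 1000/1200]
7 vans opened.

7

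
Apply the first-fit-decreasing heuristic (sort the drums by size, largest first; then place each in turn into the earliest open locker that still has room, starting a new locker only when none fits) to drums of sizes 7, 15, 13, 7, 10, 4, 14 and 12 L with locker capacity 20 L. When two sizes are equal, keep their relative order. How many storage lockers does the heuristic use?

Sorted descending: 15, 14, 13, 12, 10, 7, 7, 4.
  15 → locker 1 (new)  [load 15/20]
  14 → locker 2 (new)  [load 14/20]
  13 → locker 3 (new)  [load 13/20]
  12 → locker 4 (new)  [load 12/20]
  10 → locker 5 (new)  [load 10/20]
  7 → locker 3  [load 20/20]
  7 → locker 4  [load 19/20]
  4 → locker 1  [load 19/20]
5 storage lockers opened.

5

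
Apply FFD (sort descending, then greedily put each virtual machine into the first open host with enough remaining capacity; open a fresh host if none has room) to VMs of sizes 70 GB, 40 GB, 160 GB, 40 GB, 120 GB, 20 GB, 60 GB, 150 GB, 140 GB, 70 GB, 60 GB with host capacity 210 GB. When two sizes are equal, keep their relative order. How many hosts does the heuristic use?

5

Sorted descending: 160, 150, 140, 120, 70, 70, 60, 60, 40, 40, 20.
  160 → host 1 (new)  [load 160/210]
  150 → host 2 (new)  [load 150/210]
  140 → host 3 (new)  [load 140/210]
  120 → host 4 (new)  [load 120/210]
  70 → host 3  [load 210/210]
  70 → host 4  [load 190/210]
  60 → host 2  [load 210/210]
  60 → host 5 (new)  [load 60/210]
  40 → host 1  [load 200/210]
  40 → host 5  [load 100/210]
  20 → host 4  [load 210/210]
5 hosts opened.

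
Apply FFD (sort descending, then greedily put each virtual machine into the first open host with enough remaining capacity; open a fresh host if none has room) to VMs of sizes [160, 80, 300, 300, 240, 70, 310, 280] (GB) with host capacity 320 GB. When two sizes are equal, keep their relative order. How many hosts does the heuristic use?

Sorted descending: 310, 300, 300, 280, 240, 160, 80, 70.
  310 → host 1 (new)  [load 310/320]
  300 → host 2 (new)  [load 300/320]
  300 → host 3 (new)  [load 300/320]
  280 → host 4 (new)  [load 280/320]
  240 → host 5 (new)  [load 240/320]
  160 → host 6 (new)  [load 160/320]
  80 → host 5  [load 320/320]
  70 → host 6  [load 230/320]
6 hosts opened.

6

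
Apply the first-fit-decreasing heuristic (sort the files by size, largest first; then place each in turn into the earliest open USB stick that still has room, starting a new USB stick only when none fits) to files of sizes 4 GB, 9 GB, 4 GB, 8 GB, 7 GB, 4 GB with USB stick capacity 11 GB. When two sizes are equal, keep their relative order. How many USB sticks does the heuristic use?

Sorted descending: 9, 8, 7, 4, 4, 4.
  9 → USB stick 1 (new)  [load 9/11]
  8 → USB stick 2 (new)  [load 8/11]
  7 → USB stick 3 (new)  [load 7/11]
  4 → USB stick 3  [load 11/11]
  4 → USB stick 4 (new)  [load 4/11]
  4 → USB stick 4  [load 8/11]
4 USB sticks opened.

4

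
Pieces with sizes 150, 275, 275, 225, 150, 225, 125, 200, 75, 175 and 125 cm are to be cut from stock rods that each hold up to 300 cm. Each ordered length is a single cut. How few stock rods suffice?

8

Total = 275 + 275 + 225 + 225 + 200 + 175 + 150 + 150 + 125 + 125 + 75 = 2000 cm.
Lower bound: ⌈2000/300⌉ = 7 stock rods.
A packing using 8 stock rods:
  stock rod 1: 275 = 275
  stock rod 2: 275 = 275
  stock rod 3: 225 + 75 = 300
  stock rod 4: 225 = 225
  stock rod 5: 200 = 200
  stock rod 6: 175 + 125 = 300
  stock rod 7: 150 + 150 = 300
  stock rod 8: 125 = 125
No arrangement into 7 stock rods stays within capacity, so 8 is optimal.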